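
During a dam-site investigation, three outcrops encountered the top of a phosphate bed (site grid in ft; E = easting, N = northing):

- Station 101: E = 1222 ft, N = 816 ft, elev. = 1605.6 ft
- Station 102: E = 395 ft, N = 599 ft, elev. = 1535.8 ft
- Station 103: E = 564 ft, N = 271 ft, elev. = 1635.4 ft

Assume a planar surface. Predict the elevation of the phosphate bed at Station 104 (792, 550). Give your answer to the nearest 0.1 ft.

1604.4 ft

Two edge vectors: Station 101→Station 102 = (-827, -217, -69.8), Station 101→Station 103 = (-658, -545, 29.8).
Normal n = (Station 101→Station 102) × (Station 101→Station 103) = (-44507.6, 70573, 307929).
So ∂z/∂E = −n_x/n_z = 0.144539 and ∂z/∂N = −n_y/n_z = −0.229186.
Intercept c from Station 101: 1605.6 − 176.63 + 187.02 = 1615.99.
At (792, 550): z = 114.5 − 126.1 + 1615.99 = 1604.4 ft.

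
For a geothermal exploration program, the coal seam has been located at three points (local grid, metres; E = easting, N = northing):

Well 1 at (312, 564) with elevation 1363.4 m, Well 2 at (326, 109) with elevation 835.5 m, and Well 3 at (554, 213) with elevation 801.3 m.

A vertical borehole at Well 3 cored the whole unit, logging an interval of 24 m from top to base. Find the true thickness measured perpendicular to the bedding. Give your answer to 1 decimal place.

14.5 m

Let the plane be z = a·E + b·N + c.
Well 2−Well 1: 14a − 455b = −527.9;  Well 3−Well 1: 242a − 351b = −562.1.
Solving gives a = −0.66982, b = 1.13961.
|∇z| = √(a²+b²) = 1.32188, so dip δ = arctan(1.32188) = 52.89°.
True thickness = vertical thickness × cos δ = 24 × cos 52.89° = 14.5 m.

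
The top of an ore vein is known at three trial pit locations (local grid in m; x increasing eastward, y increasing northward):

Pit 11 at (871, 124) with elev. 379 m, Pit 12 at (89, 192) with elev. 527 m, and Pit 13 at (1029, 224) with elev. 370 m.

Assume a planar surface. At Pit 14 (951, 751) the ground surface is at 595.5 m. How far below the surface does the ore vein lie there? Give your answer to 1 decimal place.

Let the plane be z = a·x + b·y + c.
Pit 12−Pit 11: −782a + 68b = 148;  Pit 13−Pit 11: 158a + 100b = −9.
Solving gives a = −0.173278, b = 0.183779.
Then c = 379 − a·871 − b·124 = 507.14.
At (951, 751): z_contact = −164.79 + 138.02 + 507.14 = 480.37 m.
Depth below ground = 595.5 − 480.37 = 115.1 m.

115.1 m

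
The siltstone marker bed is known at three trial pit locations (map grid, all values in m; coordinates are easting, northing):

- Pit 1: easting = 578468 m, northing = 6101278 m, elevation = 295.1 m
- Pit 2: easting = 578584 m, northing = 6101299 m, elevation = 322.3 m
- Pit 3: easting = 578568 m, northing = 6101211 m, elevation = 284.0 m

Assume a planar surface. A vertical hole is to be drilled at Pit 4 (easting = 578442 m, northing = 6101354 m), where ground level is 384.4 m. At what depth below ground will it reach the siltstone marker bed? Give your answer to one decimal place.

Let the plane be z = a·easting + b·northing + c.
Pit 2−Pit 1: 116a + 21b = 27.2;  Pit 3−Pit 1: 100a − 67b = −11.1.
Solving gives a = 0.160990681, b = 0.405956240.
Then c = 295.1 − a·578468 − b·6101278 = −2569684.73.
At (578442, 6101354): z_contact = 93123.77 + 2476882.73 − 2569684.73 = 321.77 m.
Depth below ground = 384.4 − 321.77 = 62.6 m.

62.6 m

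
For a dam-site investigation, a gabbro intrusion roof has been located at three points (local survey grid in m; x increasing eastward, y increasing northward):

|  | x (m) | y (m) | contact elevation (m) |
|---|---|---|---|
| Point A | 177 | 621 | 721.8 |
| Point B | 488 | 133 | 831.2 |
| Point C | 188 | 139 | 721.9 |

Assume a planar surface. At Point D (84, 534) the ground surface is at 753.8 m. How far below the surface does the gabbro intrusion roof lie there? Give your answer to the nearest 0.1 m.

Two edge vectors: Point A→Point B = (311, -488, 109.4), Point A→Point C = (11, -482, 0.1).
Normal n = (Point A→Point B) × (Point A→Point C) = (52682, 1172.3, -144534).
So ∂z/∂x = −n_x/n_z = 0.36450 and ∂z/∂y = −n_y/n_z = 0.00811.
Intercept c from Point A: 721.8 − 64.52 − 5.04 = 652.25.
At (84, 534): z_contact = 30.62 + 4.33 + 652.25 = 687.20 m.
Depth below ground = 753.8 − 687.20 = 66.6 m.

66.6 m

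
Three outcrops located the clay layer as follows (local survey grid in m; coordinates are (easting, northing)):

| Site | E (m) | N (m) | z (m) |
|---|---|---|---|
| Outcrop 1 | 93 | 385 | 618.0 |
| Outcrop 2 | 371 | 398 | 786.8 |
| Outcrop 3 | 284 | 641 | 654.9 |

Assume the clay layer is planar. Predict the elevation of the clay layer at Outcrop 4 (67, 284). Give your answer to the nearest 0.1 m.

634.1 m

Let the plane be z = a·E + b·N + c.
Outcrop 2−Outcrop 1: 278a + 13b = 168.8;  Outcrop 3−Outcrop 1: 191a + 256b = 36.9.
Solving gives a = 0.62216, b = −0.32005.
Then c = 618 − a·93 − b·385 = 683.36.
At (67, 284): z = 41.7 − 90.9 + 683.36 = 634.1 m.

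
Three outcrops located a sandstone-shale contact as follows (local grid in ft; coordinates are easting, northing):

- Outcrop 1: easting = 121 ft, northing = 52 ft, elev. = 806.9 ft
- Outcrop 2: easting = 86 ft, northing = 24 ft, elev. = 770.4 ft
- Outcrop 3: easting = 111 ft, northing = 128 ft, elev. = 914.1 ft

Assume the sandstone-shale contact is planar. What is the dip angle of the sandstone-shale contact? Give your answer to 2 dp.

Two edge vectors: Outcrop 1→Outcrop 2 = (-35, -28, -36.5), Outcrop 1→Outcrop 3 = (-10, 76, 107.2).
Normal n = (Outcrop 1→Outcrop 2) × (Outcrop 1→Outcrop 3) = (-227.6, 4117, -2940).
So ∂z/∂easting = −n_x/n_z = −0.07741 and ∂z/∂northing = −n_y/n_z = 1.40034.
Gradient magnitude |∇z| = √(a² + b²) = √(0.00599 + 1.96095) = 1.40248.
True dip = arctan(1.40248) = 54.51°, dipping toward S (azimuth ≈ 177°).

54.51°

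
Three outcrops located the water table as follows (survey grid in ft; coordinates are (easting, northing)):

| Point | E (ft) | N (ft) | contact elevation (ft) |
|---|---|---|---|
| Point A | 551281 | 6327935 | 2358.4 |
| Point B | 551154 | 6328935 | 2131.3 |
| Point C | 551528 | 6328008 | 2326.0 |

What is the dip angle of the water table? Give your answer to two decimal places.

Let the plane be z = a·E + b·N + c.
Point B−Point A: −127a + 1000b = −227.1;  Point C−Point A: 247a + 73b = −32.4.
Solving gives a = −0.06174, b = −0.23494.
Gradient magnitude |∇z| = √(a² + b²) = √(0.00381 + 0.05520) = 0.24292.
True dip = arctan(0.24292) = 13.65°, dipping toward NNE (azimuth ≈ 015°).

13.65°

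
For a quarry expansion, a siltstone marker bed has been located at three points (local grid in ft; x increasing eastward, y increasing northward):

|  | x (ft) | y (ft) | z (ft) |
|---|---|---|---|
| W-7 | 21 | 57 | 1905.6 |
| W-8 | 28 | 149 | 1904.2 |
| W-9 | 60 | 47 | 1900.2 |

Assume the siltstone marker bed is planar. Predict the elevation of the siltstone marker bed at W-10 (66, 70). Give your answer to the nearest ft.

Let the plane be z = a·x + b·y + c.
W-8−W-7: 7a + 92b = −1.4;  W-9−W-7: 39a − 10b = −5.4.
Solving gives a = −0.13964, b = −0.00459.
Then c = 1905.6 − a·21 − b·57 = 1908.79.
At (66, 70): z = −9.2 − 0.3 + 1908.79 = 1899.3 ft.

1899 ft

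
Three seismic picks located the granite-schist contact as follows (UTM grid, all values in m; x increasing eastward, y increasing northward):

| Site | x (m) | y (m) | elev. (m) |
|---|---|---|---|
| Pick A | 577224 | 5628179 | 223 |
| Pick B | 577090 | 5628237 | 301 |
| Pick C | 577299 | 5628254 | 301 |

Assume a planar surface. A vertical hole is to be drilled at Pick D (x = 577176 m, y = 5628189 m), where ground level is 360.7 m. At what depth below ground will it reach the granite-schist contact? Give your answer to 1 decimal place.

Let the plane be z = a·x + b·y + c.
Pick B−Pick A: −134a + 58b = 78;  Pick C−Pick A: 75a + 75b = 78.
Solving gives a = −0.092083333, b = 1.132083333.
Then c = 223 − a·577224 − b·5628179 = −6318191.93.
At (577176, 5628189): z_contact = −53148.29 + 6371578.96 − 6318191.93 = 238.74 m.
Depth below ground = 360.7 − 238.74 = 122.0 m.

122.0 m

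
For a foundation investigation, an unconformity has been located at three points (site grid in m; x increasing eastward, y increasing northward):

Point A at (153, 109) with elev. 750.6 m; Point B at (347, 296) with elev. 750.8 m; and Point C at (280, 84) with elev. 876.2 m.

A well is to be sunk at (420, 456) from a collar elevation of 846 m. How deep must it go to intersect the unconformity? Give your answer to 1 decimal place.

171.4 m

Two edge vectors: Point A→Point B = (194, 187, 0.2), Point A→Point C = (127, -25, 125.6).
Normal n = (Point A→Point B) × (Point A→Point C) = (23492.2, -24341, -28599).
So ∂z/∂x = −n_x/n_z = 0.82143 and ∂z/∂y = −n_y/n_z = −0.85111.
Intercept c from Point A: 750.6 − 125.68 + 92.77 = 717.69.
At (420, 456): z_contact = 345.00 − 388.11 + 717.69 = 674.59 m.
Depth below ground = 846 − 674.59 = 171.4 m.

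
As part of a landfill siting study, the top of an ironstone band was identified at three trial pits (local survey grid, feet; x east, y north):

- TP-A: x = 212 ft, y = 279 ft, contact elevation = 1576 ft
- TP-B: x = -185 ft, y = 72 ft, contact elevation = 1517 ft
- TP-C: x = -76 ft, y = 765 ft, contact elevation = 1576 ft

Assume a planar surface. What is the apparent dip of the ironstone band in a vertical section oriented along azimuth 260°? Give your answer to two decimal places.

Let the plane be z = a·x + b·y + c.
TP-B−TP-A: −397a − 207b = −59;  TP-C−TP-A: −288a + 486b = 0.
Solving gives a = 0.11353, b = 0.06728.
Unit vector along 260° is (sin 260°, cos 260°) = (-0.9848, -0.1736).
Slope in that direction = a·(-0.9848) + b·(-0.1736) = −0.12349.
Apparent dip = arctan|0.12349| = 7.04° (true dip is 7.5°, so apparent ≤ true as expected).

7.04°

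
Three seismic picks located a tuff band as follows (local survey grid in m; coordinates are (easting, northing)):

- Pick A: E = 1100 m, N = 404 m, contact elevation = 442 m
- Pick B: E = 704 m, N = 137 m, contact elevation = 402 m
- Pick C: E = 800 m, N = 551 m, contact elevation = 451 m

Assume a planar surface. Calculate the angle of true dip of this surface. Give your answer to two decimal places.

Two edge vectors: Pick A→Pick B = (-396, -267, -40), Pick A→Pick C = (-300, 147, 9).
Normal n = (Pick A→Pick B) × (Pick A→Pick C) = (3477, 15564, -138312).
So ∂z/∂E = −n_x/n_z = 0.02514 and ∂z/∂N = −n_y/n_z = 0.11253.
Gradient magnitude |∇z| = √(a² + b²) = √(0.00063 + 0.01266) = 0.11530.
True dip = arctan(0.11530) = 6.58°, dipping toward SSW (azimuth ≈ 193°).

6.58°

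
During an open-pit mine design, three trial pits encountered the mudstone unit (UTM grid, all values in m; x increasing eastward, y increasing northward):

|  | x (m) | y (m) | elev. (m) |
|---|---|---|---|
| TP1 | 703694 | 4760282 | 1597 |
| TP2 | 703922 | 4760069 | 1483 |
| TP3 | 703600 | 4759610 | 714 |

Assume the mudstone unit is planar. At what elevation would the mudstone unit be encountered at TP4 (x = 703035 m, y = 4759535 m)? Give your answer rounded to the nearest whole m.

259 m

Two edge vectors: TP1→TP2 = (228, -213, -114), TP1→TP3 = (-94, -672, -883).
Normal n = (TP1→TP2) × (TP1→TP3) = (111471, 212040, -173238).
So ∂z/∂x = −n_x/n_z = 0.64345582 and ∂z/∂y = −n_y/n_z = 1.22398088.
Intercept c from TP1: 1597 − 452796.00 − 5826494.16 = −6277693.16.
At (703035, 4759535): z = 452372.0 + 5825579.8 − 6277693.16 = 258.6 m.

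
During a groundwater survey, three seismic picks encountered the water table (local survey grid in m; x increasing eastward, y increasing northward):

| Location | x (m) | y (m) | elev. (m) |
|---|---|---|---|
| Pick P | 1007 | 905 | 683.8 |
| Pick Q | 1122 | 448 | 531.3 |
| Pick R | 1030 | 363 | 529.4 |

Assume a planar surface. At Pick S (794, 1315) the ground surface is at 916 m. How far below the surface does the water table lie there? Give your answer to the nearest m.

Two edge vectors: Pick P→Pick Q = (115, -457, -152.5), Pick P→Pick R = (23, -542, -154.4).
Normal n = (Pick P→Pick Q) × (Pick P→Pick R) = (-12094.2, 14248.5, -51819).
So ∂z/∂x = −n_x/n_z = −0.23339 and ∂z/∂y = −n_y/n_z = 0.27497.
Intercept c from Pick P: 683.8 + 235.03 − 248.84 = 669.98.
At (794, 1315): z_contact = −185.3 + 361.6 + 669.98 = 846.2 m.
Depth below ground = 916 − 846.2 = 70 m.

70 m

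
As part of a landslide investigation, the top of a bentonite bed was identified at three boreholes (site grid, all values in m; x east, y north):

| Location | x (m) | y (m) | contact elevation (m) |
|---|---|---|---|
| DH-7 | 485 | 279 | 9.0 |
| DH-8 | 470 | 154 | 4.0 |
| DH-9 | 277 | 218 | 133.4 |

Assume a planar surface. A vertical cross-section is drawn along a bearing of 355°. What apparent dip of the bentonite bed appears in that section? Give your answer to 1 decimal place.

9.7°

Two edge vectors: DH-7→DH-8 = (-15, -125, -5), DH-7→DH-9 = (-208, -61, 124.4).
Normal n = (DH-7→DH-8) × (DH-7→DH-9) = (-15855, 2906, -25085).
So ∂z/∂x = −n_x/n_z = −0.63205 and ∂z/∂y = −n_y/n_z = 0.11585.
Unit vector along 355° is (sin 355°, cos 355°) = (-0.0872, 0.9962).
Slope in that direction = a·(-0.0872) + b·(0.9962) = 0.17049.
Apparent dip = arctan|0.17049| = 9.7° (true dip is 32.7°, so apparent ≤ true as expected).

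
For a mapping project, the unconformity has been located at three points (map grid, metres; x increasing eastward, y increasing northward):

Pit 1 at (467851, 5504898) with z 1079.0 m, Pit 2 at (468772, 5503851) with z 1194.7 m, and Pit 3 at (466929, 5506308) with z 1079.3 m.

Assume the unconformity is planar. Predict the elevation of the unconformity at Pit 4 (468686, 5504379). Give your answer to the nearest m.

Let the plane be z = a·x + b·y + c.
Pit 2−Pit 1: 921a − 1047b = 115.7;  Pit 3−Pit 1: −922a + 1410b = 0.3.
Solving gives a = 0.49043766, b = 0.32091030.
Then c = 1079 − a·467851 − b·5504898 = −1994951.20.
At (468686, 5504379): z = 229861.3 + 1766411.9 − 1994951.20 = 1322.0 m.

1322 m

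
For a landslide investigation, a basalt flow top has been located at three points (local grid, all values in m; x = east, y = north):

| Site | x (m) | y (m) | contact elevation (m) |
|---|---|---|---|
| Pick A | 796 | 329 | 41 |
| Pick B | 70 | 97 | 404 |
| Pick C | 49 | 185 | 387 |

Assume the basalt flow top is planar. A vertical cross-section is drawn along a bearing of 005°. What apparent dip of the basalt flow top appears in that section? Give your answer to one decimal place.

Let the plane be z = a·x + b·y + c.
Pick B−Pick A: −726a − 232b = 363;  Pick C−Pick A: −747a − 144b = 346.
Solving gives a = −0.40721, b = −0.29036.
Unit vector along 005° is (sin 5°, cos 5°) = (0.0872, 0.9962).
Slope in that direction = a·(0.0872) + b·(0.9962) = −0.32474.
Apparent dip = arctan|0.32474| = 18.0° (true dip is 26.6°, so apparent ≤ true as expected).

18.0°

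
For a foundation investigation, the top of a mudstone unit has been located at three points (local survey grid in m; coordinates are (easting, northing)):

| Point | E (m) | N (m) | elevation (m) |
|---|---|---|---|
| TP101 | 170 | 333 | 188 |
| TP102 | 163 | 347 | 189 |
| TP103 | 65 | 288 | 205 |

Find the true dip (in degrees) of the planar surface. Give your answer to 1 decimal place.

9.0°

Let the plane be z = a·E + b·N + c.
TP102−TP101: −7a + 14b = 1;  TP103−TP101: −105a − 45b = 17.
Solving gives a = −0.15854, b = −0.00784.
Gradient magnitude |∇z| = √(a² + b²) = √(0.02514 + 0.00006) = 0.15874.
True dip = arctan(0.15874) = 9.0°, dipping toward E (azimuth ≈ 087°).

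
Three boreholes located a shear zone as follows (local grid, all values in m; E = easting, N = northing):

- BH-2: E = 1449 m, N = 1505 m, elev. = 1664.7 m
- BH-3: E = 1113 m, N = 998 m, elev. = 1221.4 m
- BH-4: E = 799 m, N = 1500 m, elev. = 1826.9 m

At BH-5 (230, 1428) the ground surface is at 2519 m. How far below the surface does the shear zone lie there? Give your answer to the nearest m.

Two edge vectors: BH-2→BH-3 = (-336, -507, -443.3), BH-2→BH-4 = (-650, -5, 162.2).
Normal n = (BH-2→BH-3) × (BH-2→BH-4) = (-84451.9, 342644.2, -327870).
So ∂z/∂E = −n_x/n_z = −0.25758 and ∂z/∂N = −n_y/n_z = 1.04506.
Intercept c from BH-2: 1664.7 + 373.23 − 1572.82 = 465.11.
At (230, 1428): z_contact = −59.2 + 1492.3 + 465.11 = 1898.2 m.
Depth below ground = 2519 − 1898.2 = 621 m.

621 m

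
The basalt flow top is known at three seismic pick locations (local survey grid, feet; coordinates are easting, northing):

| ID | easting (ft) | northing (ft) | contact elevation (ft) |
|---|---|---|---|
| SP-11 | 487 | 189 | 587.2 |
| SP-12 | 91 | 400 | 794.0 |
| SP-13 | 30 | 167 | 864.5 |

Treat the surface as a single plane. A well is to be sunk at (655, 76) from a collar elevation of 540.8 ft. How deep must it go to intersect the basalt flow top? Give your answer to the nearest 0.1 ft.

Two edge vectors: SP-11→SP-12 = (-396, 211, 206.8), SP-11→SP-13 = (-457, -22, 277.3).
Normal n = (SP-11→SP-12) × (SP-11→SP-13) = (63059.9, 15303.2, 105139).
So ∂z/∂easting = −n_x/n_z = −0.59978 and ∂z/∂northing = −n_y/n_z = −0.14555.
Intercept c from SP-11: 587.2 + 292.09 + 27.51 = 906.80.
At (655, 76): z_contact = −392.85 − 11.06 + 906.80 = 502.88 ft.
Depth below ground = 540.8 − 502.88 = 37.9 ft.

37.9 ft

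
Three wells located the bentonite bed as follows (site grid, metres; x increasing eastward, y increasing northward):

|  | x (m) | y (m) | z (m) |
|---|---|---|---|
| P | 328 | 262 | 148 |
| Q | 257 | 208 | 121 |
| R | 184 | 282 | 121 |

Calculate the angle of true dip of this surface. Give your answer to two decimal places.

16.97°

Let the plane be z = a·x + b·y + c.
Q−P: −71a − 54b = −27;  R−P: −144a + 20b = −27.
Solving gives a = 0.21727, b = 0.21433.
Gradient magnitude |∇z| = √(a² + b²) = √(0.04721 + 0.04594) = 0.30519.
True dip = arctan(0.30519) = 16.97°, dipping toward SW (azimuth ≈ 225°).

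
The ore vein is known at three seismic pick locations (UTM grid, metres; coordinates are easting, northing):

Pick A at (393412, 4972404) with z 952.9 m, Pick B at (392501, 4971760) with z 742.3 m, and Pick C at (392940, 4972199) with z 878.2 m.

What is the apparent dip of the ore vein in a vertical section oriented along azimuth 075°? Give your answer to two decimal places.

6.27°

Let the plane be z = a·easting + b·northing + c.
Pick B−Pick A: −911a − 644b = −210.6;  Pick C−Pick A: −472a − 205b = −74.7.
Solving gives a = 0.04209, b = 0.26747.
Unit vector along 075° is (sin 75°, cos 75°) = (0.9659, 0.2588).
Slope in that direction = a·(0.9659) + b·(0.2588) = 0.10989.
Apparent dip = arctan|0.10989| = 6.27° (true dip is 15.2°, so apparent ≤ true as expected).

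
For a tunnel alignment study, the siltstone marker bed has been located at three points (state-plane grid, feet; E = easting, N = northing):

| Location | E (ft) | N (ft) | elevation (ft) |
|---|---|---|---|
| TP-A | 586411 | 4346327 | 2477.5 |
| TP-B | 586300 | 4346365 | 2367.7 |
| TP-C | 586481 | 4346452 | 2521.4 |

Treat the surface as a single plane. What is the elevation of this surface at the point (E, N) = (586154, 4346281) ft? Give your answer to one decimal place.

2246.1 ft

Let the plane be z = a·E + b·N + c.
TP-B−TP-A: −111a + 38b = −109.8;  TP-C−TP-A: 70a + 125b = 43.9.
Solving gives a = 0.930946477, b = −0.170130027.
Then c = 2477.5 − a·586411 − b·4346327 = 196000.98.
At (586154, 4346281): z = 545678.0 − 739432.9 + 196000.98 = 2246.1 ft.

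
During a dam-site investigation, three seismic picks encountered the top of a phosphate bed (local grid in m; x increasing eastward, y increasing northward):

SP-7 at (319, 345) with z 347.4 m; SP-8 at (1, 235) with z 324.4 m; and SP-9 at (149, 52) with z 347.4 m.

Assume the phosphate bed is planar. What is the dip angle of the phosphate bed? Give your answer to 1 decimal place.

6.0°

Two edge vectors: SP-7→SP-8 = (-318, -110, -23), SP-7→SP-9 = (-170, -293, 0).
Normal n = (SP-7→SP-8) × (SP-7→SP-9) = (-6739, 3910, 74474).
So ∂z/∂x = −n_x/n_z = 0.09049 and ∂z/∂y = −n_y/n_z = −0.05250.
Gradient magnitude |∇z| = √(a² + b²) = √(0.00819 + 0.00276) = 0.10462.
True dip = arctan(0.10462) = 6.0°, dipping toward WNW (azimuth ≈ 300°).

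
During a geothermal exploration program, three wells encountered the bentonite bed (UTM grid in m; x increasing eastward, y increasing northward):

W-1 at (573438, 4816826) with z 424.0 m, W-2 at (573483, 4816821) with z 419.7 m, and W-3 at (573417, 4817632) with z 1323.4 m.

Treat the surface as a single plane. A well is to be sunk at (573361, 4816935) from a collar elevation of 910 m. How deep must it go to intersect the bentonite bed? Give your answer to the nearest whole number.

366 m

Let the plane be z = a·x + b·y + c.
W-2−W-1: 45a − 5b = −4.3;  W-3−W-1: −21a + 806b = 899.4.
Solving gives a = 0.02851376, b = 1.11662381.
Then c = 424 − a·573438 − b·4816826 = −5394509.46.
At (573361, 4816935): z_contact = 16348.7 + 5378704.3 − 5394509.46 = 543.5 m.
Depth below ground = 910 − 543.5 = 366 m.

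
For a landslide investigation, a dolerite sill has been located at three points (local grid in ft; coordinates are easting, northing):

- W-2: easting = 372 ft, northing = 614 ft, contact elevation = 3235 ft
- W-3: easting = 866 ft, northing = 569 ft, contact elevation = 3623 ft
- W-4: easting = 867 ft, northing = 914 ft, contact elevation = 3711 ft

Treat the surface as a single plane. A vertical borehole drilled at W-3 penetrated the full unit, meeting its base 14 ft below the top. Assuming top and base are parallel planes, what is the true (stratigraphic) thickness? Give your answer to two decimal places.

Let the plane be z = a·easting + b·northing + c.
W-3−W-2: 494a − 45b = 388;  W-4−W-2: 495a + 300b = 476.
Solving gives a = 0.80845, b = 0.25273.
|∇z| = √(a²+b²) = 0.84703, so dip δ = arctan(0.84703) = 40.27°.
True thickness = vertical thickness × cos δ = 14 × cos 40.27° = 10.68 ft.

10.68 ft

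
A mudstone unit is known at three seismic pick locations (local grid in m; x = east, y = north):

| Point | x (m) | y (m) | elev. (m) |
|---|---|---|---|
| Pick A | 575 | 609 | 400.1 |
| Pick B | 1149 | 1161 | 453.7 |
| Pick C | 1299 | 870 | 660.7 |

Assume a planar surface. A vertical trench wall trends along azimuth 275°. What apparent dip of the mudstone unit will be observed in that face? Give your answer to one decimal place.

29.1°

Let the plane be z = a·x + b·y + c.
Pick B−Pick A: 574a + 552b = 53.6;  Pick C−Pick A: 724a + 261b = 260.6.
Solving gives a = 0.51979, b = −0.44341.
Unit vector along 275° is (sin 275°, cos 275°) = (-0.9962, 0.0872).
Slope in that direction = a·(-0.9962) + b·(0.0872) = −0.55646.
Apparent dip = arctan|0.55646| = 29.1° (true dip is 34.3°, so apparent ≤ true as expected).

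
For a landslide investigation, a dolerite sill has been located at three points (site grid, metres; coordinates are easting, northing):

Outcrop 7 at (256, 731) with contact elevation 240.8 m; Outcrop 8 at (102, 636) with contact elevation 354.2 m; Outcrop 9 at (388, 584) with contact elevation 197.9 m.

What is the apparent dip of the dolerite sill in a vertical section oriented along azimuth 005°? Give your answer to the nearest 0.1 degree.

Two edge vectors: Outcrop 7→Outcrop 8 = (-154, -95, 113.4), Outcrop 7→Outcrop 9 = (132, -147, -42.9).
Normal n = (Outcrop 7→Outcrop 8) × (Outcrop 7→Outcrop 9) = (20745.3, 8362.2, 35178).
So ∂z/∂easting = −n_x/n_z = −0.58972 and ∂z/∂northing = −n_y/n_z = −0.23771.
Unit vector along 005° is (sin 5°, cos 5°) = (0.0872, 0.9962).
Slope in that direction = a·(0.0872) + b·(0.9962) = −0.28820.
Apparent dip = arctan|0.28820| = 16.1° (true dip is 32.4°, so apparent ≤ true as expected).

16.1°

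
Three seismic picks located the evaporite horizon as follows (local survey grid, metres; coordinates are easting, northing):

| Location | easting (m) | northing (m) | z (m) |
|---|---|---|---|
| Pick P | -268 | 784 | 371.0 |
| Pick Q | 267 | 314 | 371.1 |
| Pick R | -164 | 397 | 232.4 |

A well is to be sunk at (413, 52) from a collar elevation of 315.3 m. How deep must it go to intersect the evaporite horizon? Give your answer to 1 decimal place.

Let the plane be z = a·easting + b·northing + c.
Pick Q−Pick P: 535a − 470b = 0.1;  Pick R−Pick P: 104a − 387b = −138.6.
Solving gives a = 0.41211, b = 0.46889.
Then c = 371 − a·-268 − b·784 = 113.84.
At (413, 52): z_contact = 170.20 + 24.38 + 113.84 = 308.42 m.
Depth below ground = 315.3 − 308.42 = 6.9 m.

6.9 m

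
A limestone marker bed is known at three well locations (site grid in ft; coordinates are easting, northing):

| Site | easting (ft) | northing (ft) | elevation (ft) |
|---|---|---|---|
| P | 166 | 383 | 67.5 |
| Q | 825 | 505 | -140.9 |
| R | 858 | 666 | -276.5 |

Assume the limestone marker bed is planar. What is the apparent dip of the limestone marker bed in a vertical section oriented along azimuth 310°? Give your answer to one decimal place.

Let the plane be z = a·easting + b·northing + c.
Q−P: 659a + 122b = −208.4;  R−P: 692a + 283b = −344.
Solving gives a = −0.16664, b = −0.80808.
Unit vector along 310° is (sin 310°, cos 310°) = (-0.7660, 0.6428).
Slope in that direction = a·(-0.7660) + b·(0.6428) = −0.39177.
Apparent dip = arctan|0.39177| = 21.4° (true dip is 39.5°, so apparent ≤ true as expected).

21.4°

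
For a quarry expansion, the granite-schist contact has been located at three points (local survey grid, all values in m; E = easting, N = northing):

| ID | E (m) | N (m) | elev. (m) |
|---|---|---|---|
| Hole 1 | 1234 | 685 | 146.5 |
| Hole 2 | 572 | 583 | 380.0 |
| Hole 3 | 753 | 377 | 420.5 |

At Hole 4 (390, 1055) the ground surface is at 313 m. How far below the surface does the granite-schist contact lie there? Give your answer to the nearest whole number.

92 m

Let the plane be z = a·E + b·N + c.
Hole 2−Hole 1: −662a − 102b = 233.5;  Hole 3−Hole 1: −481a − 308b = 274.
Solving gives a = −0.28398, b = −0.44612.
Then c = 146.5 − a·1234 − b·685 = 802.53.
At (390, 1055): z_contact = −110.8 − 470.7 + 802.53 = 221.1 m.
Depth below ground = 313 − 221.1 = 92 m.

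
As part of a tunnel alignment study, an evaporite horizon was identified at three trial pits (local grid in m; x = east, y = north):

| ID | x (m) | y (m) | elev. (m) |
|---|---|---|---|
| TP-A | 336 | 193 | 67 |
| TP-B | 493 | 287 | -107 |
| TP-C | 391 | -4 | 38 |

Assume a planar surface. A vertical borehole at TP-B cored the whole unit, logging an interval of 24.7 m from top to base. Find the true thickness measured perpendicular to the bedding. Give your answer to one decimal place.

17.2 m

Two edge vectors: TP-A→TP-B = (157, 94, -174), TP-A→TP-C = (55, -197, -29).
Normal n = (TP-A→TP-B) × (TP-A→TP-C) = (-37004, -5017, -36099).
So ∂z/∂x = −n_x/n_z = −1.02507 and ∂z/∂y = −n_y/n_z = −0.13898.
|∇z| = √(a²+b²) = 1.03445, so dip δ = arctan(1.03445) = 45.97°.
True thickness = vertical thickness × cos δ = 24.7 × cos 45.97° = 17.2 m.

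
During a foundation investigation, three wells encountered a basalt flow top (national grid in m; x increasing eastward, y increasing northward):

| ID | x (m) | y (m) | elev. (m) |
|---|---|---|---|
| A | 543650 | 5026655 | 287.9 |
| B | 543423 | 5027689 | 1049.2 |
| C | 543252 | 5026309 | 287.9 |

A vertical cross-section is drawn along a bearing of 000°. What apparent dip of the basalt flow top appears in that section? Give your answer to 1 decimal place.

31.7°

Two edge vectors: A→B = (-227, 1034, 761.3), A→C = (-398, -346, 0).
Normal n = (A→B) × (A→C) = (263409.8, -302997.4, 490074).
So ∂z/∂x = −n_x/n_z = −0.53749 and ∂z/∂y = −n_y/n_z = 0.61827.
Unit vector along 000° is (sin 0°, cos 0°) = (0.0000, 1.0000).
Slope in that direction = a·(0.0000) + b·(1.0000) = 0.61827.
Apparent dip = arctan|0.61827| = 31.7° (true dip is 39.3°, so apparent ≤ true as expected).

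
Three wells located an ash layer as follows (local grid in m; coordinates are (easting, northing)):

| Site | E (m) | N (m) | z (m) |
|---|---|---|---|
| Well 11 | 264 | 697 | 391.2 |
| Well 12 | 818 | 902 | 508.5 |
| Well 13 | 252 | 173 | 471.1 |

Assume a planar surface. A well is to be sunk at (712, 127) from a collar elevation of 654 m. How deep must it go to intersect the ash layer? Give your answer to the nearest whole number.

Two edge vectors: Well 11→Well 12 = (554, 205, 117.3), Well 11→Well 13 = (-12, -524, 79.9).
Normal n = (Well 11→Well 12) × (Well 11→Well 13) = (77844.7, -45672.2, -287836).
So ∂z/∂E = −n_x/n_z = 0.27045 and ∂z/∂N = −n_y/n_z = −0.15867.
Intercept c from Well 11: 391.2 − 71.40 + 110.60 = 430.40.
At (712, 127): z_contact = 192.6 − 20.2 + 430.40 = 602.8 m.
Depth below ground = 654 − 602.8 = 51 m.

51 m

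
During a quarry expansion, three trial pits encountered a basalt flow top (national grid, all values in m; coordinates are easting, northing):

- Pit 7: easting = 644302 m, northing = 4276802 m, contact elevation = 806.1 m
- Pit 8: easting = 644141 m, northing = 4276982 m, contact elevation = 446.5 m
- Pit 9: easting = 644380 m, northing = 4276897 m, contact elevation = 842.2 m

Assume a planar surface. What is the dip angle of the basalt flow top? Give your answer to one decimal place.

Let the plane be z = a·easting + b·northing + c.
Pit 8−Pit 7: −161a + 180b = −359.6;  Pit 9−Pit 7: 78a + 95b = 36.1.
Solving gives a = 1.38606, b = −0.75803.
Gradient magnitude |∇z| = √(a² + b²) = √(1.92116 + 0.57460) = 1.57980.
True dip = arctan(1.57980) = 57.7°, dipping toward WNW (azimuth ≈ 299°).

57.7°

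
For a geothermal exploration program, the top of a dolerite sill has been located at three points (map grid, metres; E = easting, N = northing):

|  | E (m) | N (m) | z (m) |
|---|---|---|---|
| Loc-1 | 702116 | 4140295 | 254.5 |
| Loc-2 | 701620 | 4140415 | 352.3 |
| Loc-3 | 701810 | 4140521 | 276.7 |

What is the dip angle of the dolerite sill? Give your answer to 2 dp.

19.79°

Let the plane be z = a·E + b·N + c.
Loc-2−Loc-1: −496a + 120b = 97.8;  Loc-3−Loc-1: −306a + 226b = 22.2.
Solving gives a = −0.25789, b = −0.25095.
Gradient magnitude |∇z| = √(a² + b²) = √(0.06651 + 0.06298) = 0.35984.
True dip = arctan(0.35984) = 19.79°, dipping toward NE (azimuth ≈ 046°).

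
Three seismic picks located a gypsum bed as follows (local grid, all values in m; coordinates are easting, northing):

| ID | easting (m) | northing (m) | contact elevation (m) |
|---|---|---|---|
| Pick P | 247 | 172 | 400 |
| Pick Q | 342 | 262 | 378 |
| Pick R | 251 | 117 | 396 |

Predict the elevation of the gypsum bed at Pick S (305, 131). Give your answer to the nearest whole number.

382 m

Two edge vectors: Pick P→Pick Q = (95, 90, -22), Pick P→Pick R = (4, -55, -4).
Normal n = (Pick P→Pick Q) × (Pick P→Pick R) = (-1570, 292, -5585).
So ∂z/∂easting = −n_x/n_z = −0.28111 and ∂z/∂northing = −n_y/n_z = 0.05228.
Intercept c from Pick P: 400 + 69.43 − 8.99 = 460.44.
At (305, 131): z = −85.7 + 6.8 + 460.44 = 381.6 m.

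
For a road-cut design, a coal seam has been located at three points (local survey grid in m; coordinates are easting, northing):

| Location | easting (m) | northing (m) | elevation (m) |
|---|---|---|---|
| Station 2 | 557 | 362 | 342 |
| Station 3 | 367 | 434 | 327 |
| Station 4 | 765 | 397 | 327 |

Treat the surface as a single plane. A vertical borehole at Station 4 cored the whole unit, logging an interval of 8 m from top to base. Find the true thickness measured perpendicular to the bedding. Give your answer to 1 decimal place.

7.7 m

Two edge vectors: Station 2→Station 3 = (-190, 72, -15), Station 2→Station 4 = (208, 35, -15).
Normal n = (Station 2→Station 3) × (Station 2→Station 4) = (-555, -5970, -21626).
So ∂z/∂easting = −n_x/n_z = −0.02566 and ∂z/∂northing = −n_y/n_z = −0.27606.
|∇z| = √(a²+b²) = 0.27725, so dip δ = arctan(0.27725) = 15.50°.
True thickness = vertical thickness × cos δ = 8 × cos 15.50° = 7.7 m.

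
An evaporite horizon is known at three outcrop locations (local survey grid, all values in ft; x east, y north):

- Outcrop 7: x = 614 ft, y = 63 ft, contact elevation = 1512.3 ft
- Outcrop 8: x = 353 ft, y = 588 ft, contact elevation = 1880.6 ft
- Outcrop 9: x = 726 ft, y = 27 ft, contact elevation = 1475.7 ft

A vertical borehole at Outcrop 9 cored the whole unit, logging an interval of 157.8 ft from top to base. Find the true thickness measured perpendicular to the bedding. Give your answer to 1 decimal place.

132.1 ft

Let the plane be z = a·x + b·y + c.
Outcrop 8−Outcrop 7: −261a + 525b = 368.3;  Outcrop 9−Outcrop 7: 112a − 36b = −36.6.
Solving gives a = −0.12056, b = 0.64159.
|∇z| = √(a²+b²) = 0.65282, so dip δ = arctan(0.65282) = 33.14°.
True thickness = vertical thickness × cos δ = 157.8 × cos 33.14° = 132.1 ft.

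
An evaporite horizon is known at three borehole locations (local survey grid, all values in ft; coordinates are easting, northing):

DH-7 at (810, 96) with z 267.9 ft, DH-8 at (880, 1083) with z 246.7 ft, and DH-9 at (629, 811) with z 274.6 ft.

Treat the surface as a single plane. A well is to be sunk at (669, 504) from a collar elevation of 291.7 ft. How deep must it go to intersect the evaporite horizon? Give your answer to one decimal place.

16.4 ft

Two edge vectors: DH-7→DH-8 = (70, 987, -21.2), DH-7→DH-9 = (-181, 715, 6.7).
Normal n = (DH-7→DH-8) × (DH-7→DH-9) = (21770.9, 3368.2, 228697).
So ∂z/∂easting = −n_x/n_z = −0.095195 and ∂z/∂northing = −n_y/n_z = −0.014728.
Intercept c from DH-7: 267.9 + 77.11 + 1.41 = 346.42.
At (669, 504): z_contact = −63.69 − 7.42 + 346.42 = 275.31 ft.
Depth below ground = 291.7 − 275.31 = 16.4 ft.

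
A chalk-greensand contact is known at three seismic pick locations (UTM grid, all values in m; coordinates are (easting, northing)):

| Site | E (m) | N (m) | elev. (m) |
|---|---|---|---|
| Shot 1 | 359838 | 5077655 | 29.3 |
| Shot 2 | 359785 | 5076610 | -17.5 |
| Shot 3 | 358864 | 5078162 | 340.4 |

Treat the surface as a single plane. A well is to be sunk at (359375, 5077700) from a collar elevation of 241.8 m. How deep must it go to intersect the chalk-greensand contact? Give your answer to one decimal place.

Two edge vectors: Shot 1→Shot 2 = (-53, -1045, -46.8), Shot 1→Shot 3 = (-974, 507, 311.1).
Normal n = (Shot 1→Shot 2) × (Shot 1→Shot 3) = (-301371.9, 62071.5, -1044701).
So ∂z/∂E = −n_x/n_z = −0.288476703 and ∂z/∂N = −n_y/n_z = 0.059415565.
Intercept c from Shot 1: 29.3 + 103804.88 − 301691.74 = −197857.56.
At (359375, 5077700): z_contact = −103671.32 + 301694.41 − 197857.56 = 165.54 m.
Depth below ground = 241.8 − 165.54 = 76.3 m.

76.3 m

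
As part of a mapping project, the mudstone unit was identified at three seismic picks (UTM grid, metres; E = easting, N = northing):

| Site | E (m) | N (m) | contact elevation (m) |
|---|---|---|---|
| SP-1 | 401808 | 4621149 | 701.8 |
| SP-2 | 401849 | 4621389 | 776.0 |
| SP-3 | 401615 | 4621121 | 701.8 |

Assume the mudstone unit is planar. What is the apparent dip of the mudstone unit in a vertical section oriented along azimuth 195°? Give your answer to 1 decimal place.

Two edge vectors: SP-1→SP-2 = (41, 240, 74.2), SP-1→SP-3 = (-193, -28, 0).
Normal n = (SP-1→SP-2) × (SP-1→SP-3) = (2077.6, -14320.6, 45172).
So ∂z/∂E = −n_x/n_z = −0.04599 and ∂z/∂N = −n_y/n_z = 0.31702.
Unit vector along 195° is (sin 195°, cos 195°) = (-0.2588, -0.9659).
Slope in that direction = a·(-0.2588) + b·(-0.9659) = −0.29432.
Apparent dip = arctan|0.29432| = 16.4° (true dip is 17.8°, so apparent ≤ true as expected).

16.4°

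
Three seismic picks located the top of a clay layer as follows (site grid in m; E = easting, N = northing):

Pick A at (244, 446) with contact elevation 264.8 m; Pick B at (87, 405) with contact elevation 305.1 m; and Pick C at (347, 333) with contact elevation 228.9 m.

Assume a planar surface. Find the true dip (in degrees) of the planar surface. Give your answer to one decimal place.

Let the plane be z = a·E + b·N + c.
Pick B−Pick A: −157a − 41b = 40.3;  Pick C−Pick A: 103a − 113b = −35.9.
Solving gives a = −0.27435, b = 0.06763.
Gradient magnitude |∇z| = √(a² + b²) = √(0.07527 + 0.00457) = 0.28256.
True dip = arctan(0.28256) = 15.8°, dipping toward ESE (azimuth ≈ 104°).

15.8°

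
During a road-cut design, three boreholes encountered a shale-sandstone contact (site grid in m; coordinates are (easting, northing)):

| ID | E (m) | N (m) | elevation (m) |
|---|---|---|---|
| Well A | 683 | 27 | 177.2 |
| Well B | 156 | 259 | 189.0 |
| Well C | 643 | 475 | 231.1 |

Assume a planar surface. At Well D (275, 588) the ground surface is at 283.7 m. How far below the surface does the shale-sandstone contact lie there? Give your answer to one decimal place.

Two edge vectors: Well A→Well B = (-527, 232, 11.8), Well A→Well C = (-40, 448, 53.9).
Normal n = (Well A→Well B) × (Well A→Well C) = (7218.4, 27933.3, -226816).
So ∂z/∂E = −n_x/n_z = 0.03182 and ∂z/∂N = −n_y/n_z = 0.12315.
Intercept c from Well A: 177.2 − 21.74 − 3.33 = 152.14.
At (275, 588): z_contact = 8.75 + 72.41 + 152.14 = 233.30 m.
Depth below ground = 283.7 − 233.30 = 50.4 m.

50.4 m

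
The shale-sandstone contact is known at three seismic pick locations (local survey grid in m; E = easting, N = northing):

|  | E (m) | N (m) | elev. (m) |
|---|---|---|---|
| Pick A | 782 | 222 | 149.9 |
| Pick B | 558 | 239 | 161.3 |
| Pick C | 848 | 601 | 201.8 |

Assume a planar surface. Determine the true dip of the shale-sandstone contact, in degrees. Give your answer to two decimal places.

8.49°

Two edge vectors: Pick A→Pick B = (-224, 17, 11.4), Pick A→Pick C = (66, 379, 51.9).
Normal n = (Pick A→Pick B) × (Pick A→Pick C) = (-3438.3, 12378, -86018).
So ∂z/∂E = −n_x/n_z = −0.03997 and ∂z/∂N = −n_y/n_z = 0.14390.
Gradient magnitude |∇z| = √(a² + b²) = √(0.00160 + 0.02071) = 0.14935.
True dip = arctan(0.14935) = 8.49°, dipping toward SSE (azimuth ≈ 164°).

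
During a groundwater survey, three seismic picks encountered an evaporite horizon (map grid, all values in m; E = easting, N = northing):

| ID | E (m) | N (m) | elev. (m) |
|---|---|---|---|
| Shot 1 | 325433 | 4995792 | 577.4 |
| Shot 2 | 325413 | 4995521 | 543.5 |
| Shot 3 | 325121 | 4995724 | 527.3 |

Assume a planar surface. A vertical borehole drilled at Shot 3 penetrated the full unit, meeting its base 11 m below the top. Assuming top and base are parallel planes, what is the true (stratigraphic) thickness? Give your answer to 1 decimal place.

Two edge vectors: Shot 1→Shot 2 = (-20, -271, -33.9), Shot 1→Shot 3 = (-312, -68, -50.1).
Normal n = (Shot 1→Shot 2) × (Shot 1→Shot 3) = (11271.9, 9574.8, -83192).
So ∂z/∂E = −n_x/n_z = 0.13549 and ∂z/∂N = −n_y/n_z = 0.11509.
|∇z| = √(a²+b²) = 0.17778, so dip δ = arctan(0.17778) = 10.08°.
True thickness = vertical thickness × cos δ = 11 × cos 10.08° = 10.8 m.

10.8 m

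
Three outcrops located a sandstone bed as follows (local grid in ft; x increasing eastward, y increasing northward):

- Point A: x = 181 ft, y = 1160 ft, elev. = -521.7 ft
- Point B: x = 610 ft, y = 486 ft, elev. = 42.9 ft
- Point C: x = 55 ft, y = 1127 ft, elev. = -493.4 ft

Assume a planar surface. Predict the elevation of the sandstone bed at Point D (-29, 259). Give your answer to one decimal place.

Two edge vectors: Point A→Point B = (429, -674, 564.6), Point A→Point C = (-126, -33, 28.3).
Normal n = (Point A→Point B) × (Point A→Point C) = (-442.4, -83280.3, -99081).
So ∂z/∂x = −n_x/n_z = −0.004465 and ∂z/∂y = −n_y/n_z = −0.840527.
Intercept c from Point A: -521.7 + 0.81 + 975.01 = 454.12.
At (-29, 259): z = 0.1 − 217.7 + 454.12 = 236.6 ft.

236.6 ft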